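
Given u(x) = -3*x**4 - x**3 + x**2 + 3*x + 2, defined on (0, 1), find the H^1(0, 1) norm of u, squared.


||u||_{H^1}^2 = 9761/420

The H^1 norm (squared) on an interval (0, L) is
  ||u||_{H^1}^2 = ∫_0^L u(x)^2 dx + ∫_0^L u'(x)^2 dx.
Compute u'(x) = -12*x**3 - 3*x**2 + 2*x + 3.
Then u(x)^2 = 9*x**8 + 6*x**7 - 5*x**6 - 20*x**5 - 17*x**4 + 2*x**3 + 13*x**2 + 12*x + 4 and u'(x)^2 = 144*x**6 + 72*x**5 - 39*x**4 - 84*x**3 - 14*x**2 + 12*x + 9.
Integrate each monomial from 0 to 1 using ∫_0^1 c·x^n dx = c·1^(n+1)/(n+1):
  ∫_0^1 u(x)^2 dx = ∫_0^1 (9*x^8 + 6*x^7 - 5*x^6 - 20*x^5 - 17*x^4 + 2*x^3 + 13*x^2 + 12*x + 4) dx. Term by term:
    ∫_0^1 9*x^8 dx = 1;  ∫_0^1 6*x^7 dx = 3/4;  ∫_0^1 -5*x^6 dx = -5/7;
    ∫_0^1 -20*x^5 dx = -10/3;  ∫_0^1 -17*x^4 dx = -17/5;  ∫_0^1 2*x^3 dx = 1/2;
    ∫_0^1 13*x^2 dx = 13/3;  ∫_0^1 12*x dx = 6;  ∫_0^1 4 dx = 4.
  Sum: 1 + 3/4 − 5/7 − 10/3 − 17/5 + 1/2 + 13/3 + 6 + 4 = 1279/140.
  ∫_0^1 u'(x)^2 dx = ∫_0^1 (144*x^6 + 72*x^5 - 39*x^4 - 84*x^3 - 14*x^2 + 12*x + 9) dx. Term by term:
    ∫_0^1 144*x^6 dx = 144/7;  ∫_0^1 72*x^5 dx = 12;  ∫_0^1 -39*x^4 dx = -39/5;
    ∫_0^1 -84*x^3 dx = -21;  ∫_0^1 -14*x^2 dx = -14/3;  ∫_0^1 12*x dx = 6;
    ∫_0^1 9 dx = 9.
  Sum: 144/7 + 12 − 39/5 − 21 − 14/3 + 6 + 9 = 1481/105.
Adding: ||u||_{H^1}^2 = 1279/140 + 1481/105 = 9761/420.


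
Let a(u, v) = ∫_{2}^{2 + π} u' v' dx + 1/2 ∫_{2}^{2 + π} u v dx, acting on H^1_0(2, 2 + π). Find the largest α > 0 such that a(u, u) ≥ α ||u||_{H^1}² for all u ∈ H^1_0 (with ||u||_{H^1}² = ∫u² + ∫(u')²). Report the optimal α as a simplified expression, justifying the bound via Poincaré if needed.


α = 3/4

Coercivity of a(·,·) on H^1_0(2, 2 + π) means a(u, u) ≥ α ||u||_{H^1}² for every u ∈ H^1_0.
The interval has length L = π, and Poincaré/coercivity depend only on L. Here a(u, u) = ∫(u')² + (1/2)·∫u².
Here 0 < c = 1/2 < 1. The condition a(u,u) ≥ α||u||_{H^1}² reads (1−α)∫(u')² ≥ (α−c)∫u². Any admissible α is ≤ 1 (rapidly oscillating u have ∫u²/∫(u')² → 0), and α = 1 would force 0 ≥ (1−c)∫u², impossible since c < 1; so 1−α > 0. By the sharp Poincaré inequality on H^1_0 of an interval of length L, ∫(u')² ≥ (π/L)²∫u² with equality for the first sine mode sin(π(x−x₀)/L) (x₀ the left endpoint), so the inequality holds for all u iff (1−α)(π/L)² ≥ α − c, i.e. α ≤ ((π/L)² + c)/((π/L)² + 1) = (1 + c(L/π)²)/(1 + (L/π)²). With (π/L)² = 1 and c = 1/2, the largest admissible constant is α = ((π/L)² + c)/((π/L)² + 1).
Simplifying, α = 3/4.


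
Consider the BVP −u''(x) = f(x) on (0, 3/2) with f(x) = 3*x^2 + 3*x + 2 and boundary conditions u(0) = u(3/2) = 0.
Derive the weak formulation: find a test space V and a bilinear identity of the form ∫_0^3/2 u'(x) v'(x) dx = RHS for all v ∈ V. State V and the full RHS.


V = H^1_0(0, 3/2) (so v(0) = v(3/2) = 0); weak form: ∫_0^3/2 u'v' dx = ∫_0^3/2 (3*x^2 + 3*x + 2) v dx for all v ∈ V.

Multiply both sides by a test function v and integrate from 0 to 3/2:
  ∫_0^3/2 −u''(x) v(x) dx = ∫_0^3/2 f(x) v(x) dx.
Integrate the LHS by parts once:
  ∫_0^3/2 −u'' v dx = −[u'(x) v(x)]_0^3/2 + ∫_0^3/2 u'(x) v'(x) dx.
Thus ∫_0^3/2 u'(x) v'(x) dx = ∫_0^3/2 f(x) v(x) dx + [u'(x) v(x)]_0^3/2.
Choose V so that boundary terms are either known or forced to vanish.
u is Dirichlet: u(0) = u(3/2) = 0. Let V = H^1_0(0, 3/2); then v(0) = v(3/2) = 0, and [u' v]_0^3/2 = 0.
Weak formulation: find u (satisfying any essential BC) such that ∫_0^3/2 u'(x) v'(x) dx = ∫_0^3/2 f v dx for all v ∈ V.
Substituting f(x) = 3*x^2 + 3*x + 2, the right-hand side is ∫_0^3/2 (3*x^2 + 3*x + 2) v dx.


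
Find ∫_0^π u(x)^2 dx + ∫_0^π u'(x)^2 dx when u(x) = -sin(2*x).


||u||_{H^1(0,π)}^2 = 5*π/2

u'(x) = -2*cos(2*x).
Expand u² and (u')² and integrate term by term on (0, π), using: for integers n ≥ 1, ∫_0^π sin²(nx) dx = ∫_0^π cos²(nx) dx = π/2; for n ≠ n', ∫_0^π sin(nx)sin(n'x) dx = ∫_0^π cos(nx)cos(n'x) dx = 0; and by product-to-sum, ∫_0^π sin(nx)cos(n'x) dx = ½∫_0^π [sin((n+n')x) + sin((n−n')x)] dx, which is 0 when n+n' is even and 2n/(n²−n'²) when n+n' is odd (it need not vanish on (0, π)).
  u² squared terms: (-1)²·∫sin(2x)² dx = 1·π/2 = π/2.
  So ∫_0^π u² dx = π/2.
  (u')² squared terms: (-2)²·∫cos(2x)² dx = 4·π/2 = 2*π.
  So ∫_0^π (u')² dx = 2*π.
||u||_{H^1}^2 = (π/2) + (2*π) = 5*π/2.


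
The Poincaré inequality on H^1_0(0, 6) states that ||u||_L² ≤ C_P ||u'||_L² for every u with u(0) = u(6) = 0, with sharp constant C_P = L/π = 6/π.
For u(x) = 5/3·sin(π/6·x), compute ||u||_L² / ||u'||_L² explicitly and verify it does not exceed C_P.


||u||_L² / ||u'||_L² = 6/π = C_P.

u(x) = 5/3·sin(π/6·x), so u'(x) = 5*π*cos(π*x/6)/18.
Writing u(x) = A·sin(kπx/L) with A = 5/3 and k = 1, use ∫_0^L sin²(kπx/L) dx = L/2 and ∫_0^L cos²(kπx/L) dx = L/2.
u² = 25/9·sin²(π/6·x) and (u')² = 25*π^2/324·cos²(π/6·x), and each of sin², cos² integrates to L/2 = 3 over (0, 6).
∫_0^6 u² dx = 25/3, so ||u||_L² = 5*sqrt(3)/3.
∫_0^6 (u')² dx = 25*π^2/108, so ||u'||_L² = 5*sqrt(3)*π/18.
Ratio ||u||_L² / ||u'||_L² = 6/π.
Sharp Poincaré constant on H^1_0(0, 6) is C_P = L/π = 6/π, achieved by sin(π/6·x).
This is the k = 1 eigenfunction (up to amplitude), so the ratio equals the sharp Poincaré constant exactly.


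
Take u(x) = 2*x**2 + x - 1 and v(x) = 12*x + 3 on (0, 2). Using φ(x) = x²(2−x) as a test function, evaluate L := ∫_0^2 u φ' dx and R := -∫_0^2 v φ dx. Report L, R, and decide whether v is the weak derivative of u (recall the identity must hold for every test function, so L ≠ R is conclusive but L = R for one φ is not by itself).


LHS = -116/15, RHS = -116/5. No, v is not the weak derivative of u.

u(x) = 2*x**2 + x - 1, classical derivative u'(x) = 4*x + 1.
φ(x) = x²(2−x), so φ'(x) = x*(4 - 3*x).
Note φ(0) = φ(2) = 0, so the boundary term u·φ vanishes.
LHS = ∫_0^2 u(x) φ'(x) dx = ∫_0^2 (-6*x^4 + 5*x^3 + 7*x^2 - 4*x) dx. Term by term:
  ∫_0^2 -6*x^4 dx = -192/5;  ∫_0^2 5*x^3 dx = 20;  ∫_0^2 7*x^2 dx = 56/3;
  ∫_0^2 -4*x dx = -8.
Sum: -192/5 + 20 + 56/3 − 8 = -116/15.
So LHS = -116/15.
∫_0^2 v(x) φ(x) dx = ∫_0^2 (-12*x^4 + 21*x^3 + 6*x^2) dx. Term by term:
  ∫_0^2 -12*x^4 dx = -384/5;  ∫_0^2 21*x^3 dx = 84;  ∫_0^2 6*x^2 dx = 16.
Sum: -384/5 + 84 + 16 = 116/5.
So RHS = -∫_0^2 v(x) φ(x) dx = -116/5.
LHS − RHS = 232/15 ≠ 0, so the identity fails.
(For a valid weak derivative the identity must hold for EVERY test function, in particular this one. The failure shows v is NOT the weak derivative of u.)
Correct weak derivative would be u'(x) = 4*x + 1.


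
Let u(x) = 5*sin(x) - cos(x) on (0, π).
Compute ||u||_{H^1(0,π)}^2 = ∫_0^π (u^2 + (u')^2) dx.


||u||_{H^1(0,π)}^2 = 26*π

u'(x) = sin(x) + 5*cos(x).
Expand u² and (u')² and integrate term by term on (0, π), using: for integers n ≥ 1, ∫_0^π sin²(nx) dx = ∫_0^π cos²(nx) dx = π/2; for n ≠ n', ∫_0^π sin(nx)sin(n'x) dx = ∫_0^π cos(nx)cos(n'x) dx = 0; and by product-to-sum, ∫_0^π sin(nx)cos(n'x) dx = ½∫_0^π [sin((n+n')x) + sin((n−n')x)] dx, which is 0 when n+n' is even and 2n/(n²−n'²) when n+n' is odd (it need not vanish on (0, π)).
  u² squared terms: (-1)²·∫cos(x)² dx = 1·π/2 = π/2;  (5)²·∫sin(x)² dx = 25·π/2 = 25*π/2.
  u² cross terms: 2·(-1)·(5)·∫cos(x)·sin(x) dx = -10·(0) = 0.
  So ∫_0^π u² dx = π/2 + 25*π/2 + 0 = 13*π.
  (u')² squared terms: (5)²·∫cos(x)² dx = 25·π/2 = 25*π/2;  (1)²·∫sin(x)² dx = 1·π/2 = π/2.
  (u')² cross terms: 2·(5)·(1)·∫cos(x)·sin(x) dx = 10·(0) = 0.
  So ∫_0^π (u')² dx = 25*π/2 + π/2 + 0 = 13*π.
||u||_{H^1}^2 = (13*π) + (13*π) = 26*π.


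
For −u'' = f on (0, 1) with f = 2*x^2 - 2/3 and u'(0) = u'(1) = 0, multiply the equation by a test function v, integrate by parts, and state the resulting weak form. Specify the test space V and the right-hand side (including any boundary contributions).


V = H^1(0, 1) (no boundary constraint on v; u is determined up to an additive constant); weak form: ∫_0^1 u'v' dx = ∫_0^1 (2*x^2 - 2/3) v dx for all v ∈ V.

Multiply both sides by a test function v and integrate from 0 to 1:
  ∫_0^1 −u''(x) v(x) dx = ∫_0^1 f(x) v(x) dx.
Integrate the LHS by parts once:
  ∫_0^1 −u'' v dx = −[u'(x) v(x)]_0^1 + ∫_0^1 u'(x) v'(x) dx.
Thus ∫_0^1 u'(x) v'(x) dx = ∫_0^1 f(x) v(x) dx + [u'(x) v(x)]_0^1.
Choose V so that boundary terms are either known or forced to vanish.
u has homogeneous Neumann: u'(0) = u'(1) = 0. So [u' v]_0^1 = 0·v(1) − 0·v(0) = 0 for any v; take V = H^1(0, 1).
Weak formulation: find u (satisfying any essential BC) such that ∫_0^1 u'(x) v'(x) dx = ∫_0^1 f v dx for all v ∈ V (homogeneous Neumann, so boundary terms vanish).
Substituting f(x) = 2*x^2 - 2/3, the right-hand side is ∫_0^1 (2*x^2 - 2/3) v dx.
Compatibility check (pure Neumann): taking v ≡ 1 ∈ V gives 0 = ∫_0^1 f dx + (0) − (0), i.e. ∫_0^1 f dx must equal u'(0) − u'(1) = 0. Indeed ∫_0^1 (2*x^2 - 2/3) dx = 0, so the data are compatible. The solution is then unique only up to an additive constant (fix it e.g. by requiring ∫_0^1 u dx = 0).


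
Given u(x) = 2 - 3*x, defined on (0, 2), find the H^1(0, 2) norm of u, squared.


||u||_{H^1}^2 = 26

The H^1 norm (squared) on an interval (0, L) is
  ||u||_{H^1}^2 = ∫_0^L u(x)^2 dx + ∫_0^L u'(x)^2 dx.
Compute u'(x) = -3.
Then u(x)^2 = 9*x**2 - 12*x + 4 and u'(x)^2 = 9.
Integrate each monomial from 0 to 2 using ∫_0^2 c·x^n dx = c·2^(n+1)/(n+1):
  ∫_0^2 u(x)^2 dx = ∫_0^2 (9*x^2 - 12*x + 4) dx. Term by term:
    ∫_0^2 9*x^2 dx = 24;  ∫_0^2 -12*x dx = -24;  ∫_0^2 4 dx = 8.
  Sum: 24 − 24 + 8 = 8.
  ∫_0^2 u'(x)^2 dx = ∫_0^2 (9) dx. Term by term:
    ∫_0^2 9 dx = 18.
Adding: ||u||_{H^1}^2 = 8 + 18 = 26.


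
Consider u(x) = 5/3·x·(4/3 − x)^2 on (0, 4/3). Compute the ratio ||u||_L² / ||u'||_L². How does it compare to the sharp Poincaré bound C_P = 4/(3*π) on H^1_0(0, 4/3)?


||u||_L² / ||u'||_L² = 2*sqrt(14)/21 < C_P = 4/(3*π).

u(x) = 5/3·x·(4/3 − x)^2, so u'(x) = 5*x^2 - 80*x/9 + 80/27.
u(x) = 5/3·x·(4/3 − x)^2 vanishes at x = 0 and x = 4/3, so u ∈ H^1_0(0, 4/3). Differentiate via the product rule and integrate the resulting polynomials term by term.
  ∫_0^4/3 u² dx = ∫_0^4/3 (25*x^6/9 - 400*x^5/27 + 800*x^4/27 - 6400*x^3/243 + 6400*x^2/729) dx. Term by term:
    ∫_0^4/3 25*x^6/9 dx = 409600/137781;  ∫_0^4/3 -400*x^5/27 dx = -819200/59049;  ∫_0^4/3 800*x^4/27 dx = 163840/6561;
    ∫_0^4/3 -6400*x^3/243 dx = -409600/19683;  ∫_0^4/3 6400*x^2/729 dx = 409600/59049.
  Sum: 409600/137781 − 819200/59049 + 163840/6561 − 409600/19683 + 409600/59049 = 81920/413343.
  ∫_0^4/3 (u')² dx = ∫_0^4/3 (25*x^4 - 800*x^3/9 + 8800*x^2/81 - 12800*x/243 + 6400/729) dx. Term by term:
    ∫_0^4/3 25*x^4 dx = 5120/243;  ∫_0^4/3 -800*x^3/9 dx = -51200/729;  ∫_0^4/3 8800*x^2/81 dx = 563200/6561;
    ∫_0^4/3 -12800*x/243 dx = -102400/2187;  ∫_0^4/3 6400/729 dx = 25600/2187.
  Sum: 5120/243 − 51200/729 + 563200/6561 − 102400/2187 + 25600/2187 = 10240/6561.
∫_0^4/3 u² dx = 81920/413343, so ||u||_L² = 128*sqrt(35)/1701.
∫_0^4/3 (u')² dx = 10240/6561, so ||u'||_L² = 32*sqrt(10)/81.
Ratio ||u||_L² / ||u'||_L² = 2*sqrt(14)/21.
Sharp Poincaré constant on H^1_0(0, 4/3) is C_P = L/π = 4/(3*π), achieved by sin(3*π/4·x).
A polynomial bump cannot attain the sharp Poincaré constant (only the first sine eigenfunction does), so the ratio is strictly less than C_P, consistent with ||u||_L² ≤ C_P ||u'||_L².


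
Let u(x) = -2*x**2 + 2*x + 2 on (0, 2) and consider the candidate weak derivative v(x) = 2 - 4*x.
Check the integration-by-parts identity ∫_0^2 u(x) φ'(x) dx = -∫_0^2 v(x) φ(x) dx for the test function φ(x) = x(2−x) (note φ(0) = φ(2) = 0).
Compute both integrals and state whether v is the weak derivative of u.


LHS = 8/3, RHS = 8/3. Yes, v = u' weakly.

u(x) = -2*x**2 + 2*x + 2, classical derivative u'(x) = 2 - 4*x.
φ(x) = x(2−x), so φ'(x) = 2 - 2*x.
Note φ(0) = φ(2) = 0, so the boundary term u·φ vanishes.
LHS = ∫_0^2 u(x) φ'(x) dx = ∫_0^2 (4*x^3 - 8*x^2 + 4) dx. Term by term:
  ∫_0^2 4*x^3 dx = 16;  ∫_0^2 -8*x^2 dx = -64/3;  ∫_0^2 4 dx = 8.
Sum: 16 − 64/3 + 8 = 8/3.
So LHS = 8/3.
∫_0^2 v(x) φ(x) dx = ∫_0^2 (4*x^3 - 10*x^2 + 4*x) dx. Term by term:
  ∫_0^2 4*x^3 dx = 16;  ∫_0^2 -10*x^2 dx = -80/3;  ∫_0^2 4*x dx = 8.
Sum: 16 − 80/3 + 8 = -8/3.
So RHS = -∫_0^2 v(x) φ(x) dx = 8/3.
LHS = RHS, so the identity holds for this test φ.
Moreover u is smooth here and v(x) = u'(x) = 2 - 4*x pointwise, so the identity holds for every test function. Hence v is the weak derivative of u.


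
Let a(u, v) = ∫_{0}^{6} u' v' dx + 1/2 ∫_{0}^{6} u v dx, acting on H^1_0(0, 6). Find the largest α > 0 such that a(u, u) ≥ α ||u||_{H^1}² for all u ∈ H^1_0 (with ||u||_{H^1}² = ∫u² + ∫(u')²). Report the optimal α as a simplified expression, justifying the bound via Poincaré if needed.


α = (π^2 + 18)/(π^2 + 36)

Coercivity of a(·,·) on H^1_0(0, 6) means a(u, u) ≥ α ||u||_{H^1}² for every u ∈ H^1_0.
The interval has length L = 6, and Poincaré/coercivity depend only on L. Here a(u, u) = ∫(u')² + (1/2)·∫u².
Here 0 < c = 1/2 < 1. The condition a(u,u) ≥ α||u||_{H^1}² reads (1−α)∫(u')² ≥ (α−c)∫u². Any admissible α is ≤ 1 (rapidly oscillating u have ∫u²/∫(u')² → 0), and α = 1 would force 0 ≥ (1−c)∫u², impossible since c < 1; so 1−α > 0. By the sharp Poincaré inequality on H^1_0 of an interval of length L, ∫(u')² ≥ (π/L)²∫u² with equality for the first sine mode sin(π(x−x₀)/L) (x₀ the left endpoint), so the inequality holds for all u iff (1−α)(π/L)² ≥ α − c, i.e. α ≤ ((π/L)² + c)/((π/L)² + 1) = (1 + c(L/π)²)/(1 + (L/π)²). With (π/L)² = π^2/36 and c = 1/2, the largest admissible constant is α = ((π/L)² + c)/((π/L)² + 1).
Simplifying, α = (π^2 + 18)/(π^2 + 36).


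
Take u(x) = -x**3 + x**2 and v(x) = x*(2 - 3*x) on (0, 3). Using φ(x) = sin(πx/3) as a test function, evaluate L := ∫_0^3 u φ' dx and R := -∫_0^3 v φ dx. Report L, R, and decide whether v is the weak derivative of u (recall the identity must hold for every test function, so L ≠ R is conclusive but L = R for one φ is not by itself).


LHS = -324/π^3 + 63/π, RHS = -324/π^3 + 63/π. Yes, v = u' weakly.

u(x) = -x**3 + x**2, classical derivative u'(x) = -3*x**2 + 2*x.
φ(x) = sin(πx/3), so φ'(x) = π*cos(π*x/3)/3.
Note φ(0) = φ(3) = 0, so the boundary term u·φ vanishes.
LHS = ∫_0^3 u(x) φ'(x) dx = ∫_0^3 (-π*x^3*cos(π*x/3)/3 + π*x^2*cos(π*x/3)/3) dx. Term by term:
  ∫_0^3 -π*x^3*cos(π*x/3)/3 dx = -324/π^3 + 81/π;  ∫_0^3 π*x^2*cos(π*x/3)/3 dx = -18/π.
Sum: -324/π^3 + 81/π − 18/π = -324/π^3 + 63/π.
So LHS = -324/π^3 + 63/π.
∫_0^3 v(x) φ(x) dx = ∫_0^3 (-3*x^2*sin(π*x/3) + 2*x*sin(π*x/3)) dx. Term by term:
  ∫_0^3 -3*x^2*sin(π*x/3) dx = -81/π + 324/π^3;  ∫_0^3 2*x*sin(π*x/3) dx = 18/π.
Sum: -81/π + 324/π^3 + 18/π = -63/π + 324/π^3.
So RHS = -∫_0^3 v(x) φ(x) dx = -324/π^3 + 63/π.
LHS = RHS, so the identity holds for this test φ.
Moreover u is smooth here and v(x) = u'(x) = -3*x**2 + 2*x pointwise, so the identity holds for every test function. Hence v is the weak derivative of u.


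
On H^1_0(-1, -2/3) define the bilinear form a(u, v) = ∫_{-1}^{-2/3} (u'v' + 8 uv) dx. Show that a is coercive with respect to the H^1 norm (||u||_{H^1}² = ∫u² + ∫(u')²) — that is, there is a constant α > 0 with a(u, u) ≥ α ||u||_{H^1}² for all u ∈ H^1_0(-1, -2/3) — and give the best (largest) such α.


α = 1

Coercivity of a(·,·) on H^1_0(-1, -2/3) means a(u, u) ≥ α ||u||_{H^1}² for every u ∈ H^1_0.
The interval has length L = 1/3, and Poincaré/coercivity depend only on L. Here a(u, u) = ∫(u')² + (8)·∫u².
Here c = 8 ≥ 1, so a(u,u) = ∫(u')² + c∫u² ≥ ∫(u')² + ∫u² = ||u||_{H^1}², i.e. α = 1 works. No larger α is possible: a(u,u) ≥ α||u||_{H^1}² means (1−α)∫(u')² ≥ (α−c)∫u², and for the modes u_n = sin(nπ(x−x₀)/L) (x₀ the left endpoint) one has ∫u_n²/∫(u_n')² = (L/(nπ))² → 0, so a(u_n,u_n)/||u_n||_{H^1}² → 1. Hence the optimal constant is α = 1.
Therefore α = 1.


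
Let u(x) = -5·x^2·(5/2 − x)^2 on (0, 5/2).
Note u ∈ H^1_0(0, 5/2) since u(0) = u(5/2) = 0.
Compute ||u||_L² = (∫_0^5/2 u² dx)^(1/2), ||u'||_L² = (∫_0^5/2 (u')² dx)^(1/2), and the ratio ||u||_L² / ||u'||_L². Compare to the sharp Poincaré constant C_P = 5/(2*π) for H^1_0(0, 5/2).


||u||_L² / ||u'||_L² = 5*sqrt(3)/12 < C_P = 5/(2*π).

u(x) = -5·x^2·(5/2 − x)^2, so u'(x) = 5*x*(-8*x^2 + 30*x - 25)/2.
u(x) = -5·x^2·(5/2 − x)^2 vanishes at x = 0 and x = 5/2, so u ∈ H^1_0(0, 5/2). Differentiate via the product rule and integrate the resulting polynomials term by term.
  ∫_0^5/2 u² dx = ∫_0^5/2 (25*x^8 - 250*x^7 + 1875*x^6/2 - 3125*x^5/2 + 15625*x^4/16) dx. Term by term:
    ∫_0^5/2 25*x^8 dx = 48828125/4608;  ∫_0^5/2 -250*x^7 dx = -48828125/1024;  ∫_0^5/2 1875*x^6/2 dx = 146484375/1792;
    ∫_0^5/2 -3125*x^5/2 dx = -48828125/768;  ∫_0^5/2 15625*x^4/16 dx = 9765625/512.
  Sum: 48828125/4608 − 48828125/1024 + 146484375/1792 − 48828125/768 + 9765625/512 = 9765625/64512.
  ∫_0^5/2 (u')² dx = ∫_0^5/2 (400*x^6 - 3000*x^5 + 8125*x^4 - 9375*x^3 + 15625*x^2/4) dx. Term by term:
    ∫_0^5/2 400*x^6 dx = 1953125/56;  ∫_0^5/2 -3000*x^5 dx = -1953125/16;  ∫_0^5/2 8125*x^4 dx = 5078125/32;
    ∫_0^5/2 -9375*x^3 dx = -5859375/64;  ∫_0^5/2 15625*x^2/4 dx = 1953125/96.
  Sum: 1953125/56 − 1953125/16 + 5078125/32 − 5859375/64 + 1953125/96 = 390625/1344.
∫_0^5/2 u² dx = 9765625/64512, so ||u||_L² = 3125*sqrt(7)/672.
∫_0^5/2 (u')² dx = 390625/1344, so ||u'||_L² = 625*sqrt(21)/168.
Ratio ||u||_L² / ||u'||_L² = 5*sqrt(3)/12.
Sharp Poincaré constant on H^1_0(0, 5/2) is C_P = L/π = 5/(2*π), achieved by sin(2*π/5·x).
A polynomial bump cannot attain the sharp Poincaré constant (only the first sine eigenfunction does), so the ratio is strictly less than C_P, consistent with ||u||_L² ≤ C_P ||u'||_L².


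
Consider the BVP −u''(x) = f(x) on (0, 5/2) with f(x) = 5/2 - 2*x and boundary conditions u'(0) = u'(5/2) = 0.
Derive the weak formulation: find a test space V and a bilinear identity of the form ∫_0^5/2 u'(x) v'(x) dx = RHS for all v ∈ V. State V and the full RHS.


V = H^1(0, 5/2) (no boundary constraint on v; u is determined up to an additive constant); weak form: ∫_0^5/2 u'v' dx = ∫_0^5/2 (5/2 - 2*x) v dx for all v ∈ V.

Multiply both sides by a test function v and integrate from 0 to 5/2:
  ∫_0^5/2 −u''(x) v(x) dx = ∫_0^5/2 f(x) v(x) dx.
Integrate the LHS by parts once:
  ∫_0^5/2 −u'' v dx = −[u'(x) v(x)]_0^5/2 + ∫_0^5/2 u'(x) v'(x) dx.
Thus ∫_0^5/2 u'(x) v'(x) dx = ∫_0^5/2 f(x) v(x) dx + [u'(x) v(x)]_0^5/2.
Choose V so that boundary terms are either known or forced to vanish.
u has homogeneous Neumann: u'(0) = u'(5/2) = 0. So [u' v]_0^5/2 = 0·v(5/2) − 0·v(0) = 0 for any v; take V = H^1(0, 5/2).
Weak formulation: find u (satisfying any essential BC) such that ∫_0^5/2 u'(x) v'(x) dx = ∫_0^5/2 f v dx for all v ∈ V (homogeneous Neumann, so boundary terms vanish).
Substituting f(x) = 5/2 - 2*x, the right-hand side is ∫_0^5/2 (5/2 - 2*x) v dx.
Compatibility check (pure Neumann): taking v ≡ 1 ∈ V gives 0 = ∫_0^5/2 f dx + (0) − (0), i.e. ∫_0^5/2 f dx must equal u'(0) − u'(5/2) = 0. Indeed ∫_0^5/2 (5/2 - 2*x) dx = 0, so the data are compatible. The solution is then unique only up to an additive constant (fix it e.g. by requiring ∫_0^5/2 u dx = 0).


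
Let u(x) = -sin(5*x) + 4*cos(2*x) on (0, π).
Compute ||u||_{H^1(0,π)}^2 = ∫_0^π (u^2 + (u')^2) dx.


||u||_{H^1(0,π)}^2 = -400/21 + 53*π

u'(x) = -8*sin(2*x) - 5*cos(5*x).
Expand u² and (u')² and integrate term by term on (0, π), using: for integers n ≥ 1, ∫_0^π sin²(nx) dx = ∫_0^π cos²(nx) dx = π/2; for n ≠ n', ∫_0^π sin(nx)sin(n'x) dx = ∫_0^π cos(nx)cos(n'x) dx = 0; and by product-to-sum, ∫_0^π sin(nx)cos(n'x) dx = ½∫_0^π [sin((n+n')x) + sin((n−n')x)] dx, which is 0 when n+n' is even and 2n/(n²−n'²) when n+n' is odd (it need not vanish on (0, π)).
  u² squared terms: (-1)²·∫sin(5x)² dx = 1·π/2 = π/2;  (4)²·∫cos(2x)² dx = 16·π/2 = 8*π.
  u² cross terms: 2·(-1)·(4)·∫sin(5x)·cos(2x) dx = -8·(10/21) = -80/21.
  So ∫_0^π u² dx = π/2 + 8*π − 80/21 = -80/21 + 17*π/2.
  (u')² squared terms: (-8)²·∫sin(2x)² dx = 64·π/2 = 32*π;  (-5)²·∫cos(5x)² dx = 25·π/2 = 25*π/2.
  (u')² cross terms: 2·(-8)·(-5)·∫sin(2x)·cos(5x) dx = 80·(-4/21) = -320/21.
  So ∫_0^π (u')² dx = 32*π + 25*π/2 − 320/21 = -320/21 + 89*π/2.
||u||_{H^1}^2 = (-80/21 + 17*π/2) + (-320/21 + 89*π/2) = -400/21 + 53*π.


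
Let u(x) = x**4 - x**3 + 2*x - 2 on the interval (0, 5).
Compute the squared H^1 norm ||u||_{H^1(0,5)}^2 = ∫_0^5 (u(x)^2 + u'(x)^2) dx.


||u||_{H^1}^2 = 65611505/252

The H^1 norm (squared) on an interval (0, L) is
  ||u||_{H^1}^2 = ∫_0^L u(x)^2 dx + ∫_0^L u'(x)^2 dx.
Compute u'(x) = 4*x**3 - 3*x**2 + 2.
Then u(x)^2 = x**8 - 2*x**7 + x**6 + 4*x**5 - 8*x**4 + 4*x**3 + 4*x**2 - 8*x + 4 and u'(x)^2 = 16*x**6 - 24*x**5 + 9*x**4 + 16*x**3 - 12*x**2 + 4.
Integrate each monomial from 0 to 5 using ∫_0^5 c·x^n dx = c·5^(n+1)/(n+1):
  ∫_0^5 u(x)^2 dx = ∫_0^5 (x^8 - 2*x^7 + x^6 + 4*x^5 - 8*x^4 + 4*x^3 + 4*x^2 - 8*x + 4) dx. Term by term:
    ∫_0^5 x^8 dx = 1953125/9;  ∫_0^5 -2*x^7 dx = -390625/4;  ∫_0^5 x^6 dx = 78125/7;
    ∫_0^5 4*x^5 dx = 31250/3;  ∫_0^5 -8*x^4 dx = -5000;  ∫_0^5 4*x^3 dx = 625;
    ∫_0^5 4*x^2 dx = 500/3;  ∫_0^5 -8*x dx = -100;  ∫_0^5 4 dx = 20.
  Sum: 1953125/9 − 390625/4 + 78125/7 + 31250/3 − 5000 + 625 + 500/3 − 100 + 20 = 34434965/252.
  ∫_0^5 u'(x)^2 dx = ∫_0^5 (16*x^6 - 24*x^5 + 9*x^4 + 16*x^3 - 12*x^2 + 4) dx. Term by term:
    ∫_0^5 16*x^6 dx = 1250000/7;  ∫_0^5 -24*x^5 dx = -62500;  ∫_0^5 9*x^4 dx = 5625;
    ∫_0^5 16*x^3 dx = 2500;  ∫_0^5 -12*x^2 dx = -500;  ∫_0^5 4 dx = 20.
  Sum: 1250000/7 − 62500 + 5625 + 2500 − 500 + 20 = 866015/7.
Adding: ||u||_{H^1}^2 = 34434965/252 + 866015/7 = 65611505/252.


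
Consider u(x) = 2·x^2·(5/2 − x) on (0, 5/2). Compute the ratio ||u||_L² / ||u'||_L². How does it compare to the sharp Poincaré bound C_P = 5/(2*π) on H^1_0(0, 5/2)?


||u||_L² / ||u'||_L² = 5*sqrt(14)/28 < C_P = 5/(2*π).

u(x) = 2·x^2·(5/2 − x), so u'(x) = 2*x*(5 - 3*x).
u(x) = 2·x^2·(5/2 − x) vanishes at x = 0 and x = 5/2, so u ∈ H^1_0(0, 5/2). Differentiate via the product rule and integrate the resulting polynomials term by term.
  ∫_0^5/2 u² dx = ∫_0^5/2 (4*x^6 - 20*x^5 + 25*x^4) dx. Term by term:
    ∫_0^5/2 4*x^6 dx = 78125/224;  ∫_0^5/2 -20*x^5 dx = -78125/96;  ∫_0^5/2 25*x^4 dx = 15625/32.
  Sum: 78125/224 − 78125/96 + 15625/32 = 15625/672.
  ∫_0^5/2 (u')² dx = ∫_0^5/2 (36*x^4 - 120*x^3 + 100*x^2) dx. Term by term:
    ∫_0^5/2 36*x^4 dx = 5625/8;  ∫_0^5/2 -120*x^3 dx = -9375/8;  ∫_0^5/2 100*x^2 dx = 3125/6.
  Sum: 5625/8 − 9375/8 + 3125/6 = 625/12.
∫_0^5/2 u² dx = 15625/672, so ||u||_L² = 125*sqrt(42)/168.
∫_0^5/2 (u')² dx = 625/12, so ||u'||_L² = 25*sqrt(3)/6.
Ratio ||u||_L² / ||u'||_L² = 5*sqrt(14)/28.
Sharp Poincaré constant on H^1_0(0, 5/2) is C_P = L/π = 5/(2*π), achieved by sin(2*π/5·x).
A polynomial bump cannot attain the sharp Poincaré constant (only the first sine eigenfunction does), so the ratio is strictly less than C_P, consistent with ||u||_L² ≤ C_P ||u'||_L².


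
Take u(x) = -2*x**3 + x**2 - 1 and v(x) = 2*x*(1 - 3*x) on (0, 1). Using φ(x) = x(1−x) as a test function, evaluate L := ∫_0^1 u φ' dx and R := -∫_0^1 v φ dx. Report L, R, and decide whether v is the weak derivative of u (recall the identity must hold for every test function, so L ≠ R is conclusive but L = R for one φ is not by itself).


LHS = 2/15, RHS = 2/15. Yes, v = u' weakly.

u(x) = -2*x**3 + x**2 - 1, classical derivative u'(x) = -6*x**2 + 2*x.
φ(x) = x(1−x), so φ'(x) = 1 - 2*x.
Note φ(0) = φ(1) = 0, so the boundary term u·φ vanishes.
LHS = ∫_0^1 u(x) φ'(x) dx = ∫_0^1 (4*x^4 - 4*x^3 + x^2 + 2*x - 1) dx. Term by term:
  ∫_0^1 4*x^4 dx = 4/5;  ∫_0^1 -4*x^3 dx = -1;  ∫_0^1 x^2 dx = 1/3;
  ∫_0^1 2*x dx = 1;  ∫_0^1 -1 dx = -1.
Sum: 4/5 − 1 + 1/3 + 1 − 1 = 2/15.
So LHS = 2/15.
∫_0^1 v(x) φ(x) dx = ∫_0^1 (6*x^4 - 8*x^3 + 2*x^2) dx. Term by term:
  ∫_0^1 6*x^4 dx = 6/5;  ∫_0^1 -8*x^3 dx = -2;  ∫_0^1 2*x^2 dx = 2/3.
Sum: 6/5 − 2 + 2/3 = -2/15.
So RHS = -∫_0^1 v(x) φ(x) dx = 2/15.
LHS = RHS, so the identity holds for this test φ.
Moreover u is smooth here and v(x) = u'(x) = -6*x**2 + 2*x pointwise, so the identity holds for every test function. Hence v is the weak derivative of u.


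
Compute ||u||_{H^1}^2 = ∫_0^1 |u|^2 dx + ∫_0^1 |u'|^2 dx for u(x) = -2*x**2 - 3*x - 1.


||u||_{H^1}^2 = 577/15

The H^1 norm (squared) on an interval (0, L) is
  ||u||_{H^1}^2 = ∫_0^L u(x)^2 dx + ∫_0^L u'(x)^2 dx.
Compute u'(x) = -4*x - 3.
Then u(x)^2 = 4*x**4 + 12*x**3 + 13*x**2 + 6*x + 1 and u'(x)^2 = 16*x**2 + 24*x + 9.
Integrate each monomial from 0 to 1 using ∫_0^1 c·x^n dx = c·1^(n+1)/(n+1):
  ∫_0^1 u(x)^2 dx = ∫_0^1 (4*x^4 + 12*x^3 + 13*x^2 + 6*x + 1) dx. Term by term:
    ∫_0^1 4*x^4 dx = 4/5;  ∫_0^1 12*x^3 dx = 3;  ∫_0^1 13*x^2 dx = 13/3;
    ∫_0^1 6*x dx = 3;  ∫_0^1 1 dx = 1.
  Sum: 4/5 + 3 + 13/3 + 3 + 1 = 182/15.
  ∫_0^1 u'(x)^2 dx = ∫_0^1 (16*x^2 + 24*x + 9) dx. Term by term:
    ∫_0^1 16*x^2 dx = 16/3;  ∫_0^1 24*x dx = 12;  ∫_0^1 9 dx = 9.
  Sum: 16/3 + 12 + 9 = 79/3.
Adding: ||u||_{H^1}^2 = 182/15 + 79/3 = 577/15.


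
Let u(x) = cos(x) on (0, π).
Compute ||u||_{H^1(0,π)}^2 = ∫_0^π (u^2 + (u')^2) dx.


||u||_{H^1(0,π)}^2 = π

u'(x) = -sin(x).
Expand u² and (u')² and integrate term by term on (0, π), using: for integers n ≥ 1, ∫_0^π sin²(nx) dx = ∫_0^π cos²(nx) dx = π/2; for n ≠ n', ∫_0^π sin(nx)sin(n'x) dx = ∫_0^π cos(nx)cos(n'x) dx = 0; and by product-to-sum, ∫_0^π sin(nx)cos(n'x) dx = ½∫_0^π [sin((n+n')x) + sin((n−n')x)] dx, which is 0 when n+n' is even and 2n/(n²−n'²) when n+n' is odd (it need not vanish on (0, π)).
  u² squared terms: (1)²·∫cos(x)² dx = 1·π/2 = π/2.
  So ∫_0^π u² dx = π/2.
  (u')² squared terms: (-1)²·∫sin(x)² dx = 1·π/2 = π/2.
  So ∫_0^π (u')² dx = π/2.
||u||_{H^1}^2 = (π/2) + (π/2) = π.


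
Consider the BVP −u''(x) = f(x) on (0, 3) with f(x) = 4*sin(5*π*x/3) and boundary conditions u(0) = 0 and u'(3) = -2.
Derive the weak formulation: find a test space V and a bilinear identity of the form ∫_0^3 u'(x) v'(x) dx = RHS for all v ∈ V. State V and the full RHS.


V = {v ∈ H^1(0, 3) : v(0) = 0} (test functions vanish at x = 0 where u is specified); weak form: ∫_0^3 u'v' dx = ∫_0^3 (4*sin(5*π*x/3)) v dx − 2·v(3) for all v ∈ V.

Multiply both sides by a test function v and integrate from 0 to 3:
  ∫_0^3 −u''(x) v(x) dx = ∫_0^3 f(x) v(x) dx.
Integrate the LHS by parts once:
  ∫_0^3 −u'' v dx = −[u'(x) v(x)]_0^3 + ∫_0^3 u'(x) v'(x) dx.
Thus ∫_0^3 u'(x) v'(x) dx = ∫_0^3 f(x) v(x) dx + [u'(x) v(x)]_0^3.
Choose V so that boundary terms are either known or forced to vanish.
Mixed BC: u(0) = 0 (Dirichlet) and u'(3) = -2 (Neumann). Define V = {v ∈ H^1(0, 3) : v(0) = 0}. Then [u' v]_0^3 = u'(3)·v(3) − u'(0)·0 = − 2·v(3).
Weak formulation: find u (satisfying any essential BC) such that ∫_0^3 u'(x) v'(x) dx = ∫_0^3 f v dx − 2·v(3) for all v ∈ V (Dirichlet at 0 absorbed into V; Neumann datum at x = 3 contributes the boundary term).
Substituting f(x) = 4*sin(5*π*x/3), the right-hand side is ∫_0^3 (4*sin(5*π*x/3)) v dx − 2·v(3).


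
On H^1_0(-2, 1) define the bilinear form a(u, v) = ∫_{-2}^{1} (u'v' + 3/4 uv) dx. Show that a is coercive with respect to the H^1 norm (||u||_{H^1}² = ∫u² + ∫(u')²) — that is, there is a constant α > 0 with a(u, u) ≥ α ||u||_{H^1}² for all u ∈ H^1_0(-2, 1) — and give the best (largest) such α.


α = (27/4 + π^2)/(9 + π^2)

Coercivity of a(·,·) on H^1_0(-2, 1) means a(u, u) ≥ α ||u||_{H^1}² for every u ∈ H^1_0.
The interval has length L = 3, and Poincaré/coercivity depend only on L. Here a(u, u) = ∫(u')² + (3/4)·∫u².
Here 0 < c = 3/4 < 1. The condition a(u,u) ≥ α||u||_{H^1}² reads (1−α)∫(u')² ≥ (α−c)∫u². Any admissible α is ≤ 1 (rapidly oscillating u have ∫u²/∫(u')² → 0), and α = 1 would force 0 ≥ (1−c)∫u², impossible since c < 1; so 1−α > 0. By the sharp Poincaré inequality on H^1_0 of an interval of length L, ∫(u')² ≥ (π/L)²∫u² with equality for the first sine mode sin(π(x−x₀)/L) (x₀ the left endpoint), so the inequality holds for all u iff (1−α)(π/L)² ≥ α − c, i.e. α ≤ ((π/L)² + c)/((π/L)² + 1) = (1 + c(L/π)²)/(1 + (L/π)²). With (π/L)² = π^2/9 and c = 3/4, the largest admissible constant is α = ((π/L)² + c)/((π/L)² + 1).
Simplifying, α = (27/4 + π^2)/(9 + π^2).


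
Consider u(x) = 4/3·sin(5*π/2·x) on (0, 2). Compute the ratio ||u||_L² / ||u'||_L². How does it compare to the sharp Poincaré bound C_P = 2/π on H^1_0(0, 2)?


||u||_L² / ||u'||_L² = 2/(5*π) < C_P = 2/π.

u(x) = 4/3·sin(5*π/2·x), so u'(x) = 10*π*cos(5*π*x/2)/3.
Writing u(x) = A·sin(kπx/L) with A = 4/3 and k = 5, use ∫_0^L sin²(kπx/L) dx = L/2 and ∫_0^L cos²(kπx/L) dx = L/2.
u² = 16/9·sin²(5*π/2·x) and (u')² = 100*π^2/9·cos²(5*π/2·x), and each of sin², cos² integrates to L/2 = 1 over (0, 2).
∫_0^2 u² dx = 16/9, so ||u||_L² = 4/3.
∫_0^2 (u')² dx = 100*π^2/9, so ||u'||_L² = 10*π/3.
Ratio ||u||_L² / ||u'||_L² = 2/(5*π).
Sharp Poincaré constant on H^1_0(0, 2) is C_P = L/π = 2/π, achieved by sin(π/2·x).
This is the k = 5 harmonic; the ratio L/(kπ) is strictly less than C_P = L/π, consistent with the sharp inequality ||u||_L² ≤ C_P ||u'||_L².


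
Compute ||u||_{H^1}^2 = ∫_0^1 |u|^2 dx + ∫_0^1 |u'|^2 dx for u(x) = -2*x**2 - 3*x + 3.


||u||_{H^1}^2 = 437/15

The H^1 norm (squared) on an interval (0, L) is
  ||u||_{H^1}^2 = ∫_0^L u(x)^2 dx + ∫_0^L u'(x)^2 dx.
Compute u'(x) = -4*x - 3.
Then u(x)^2 = 4*x**4 + 12*x**3 - 3*x**2 - 18*x + 9 and u'(x)^2 = 16*x**2 + 24*x + 9.
Integrate each monomial from 0 to 1 using ∫_0^1 c·x^n dx = c·1^(n+1)/(n+1):
  ∫_0^1 u(x)^2 dx = ∫_0^1 (4*x^4 + 12*x^3 - 3*x^2 - 18*x + 9) dx. Term by term:
    ∫_0^1 4*x^4 dx = 4/5;  ∫_0^1 12*x^3 dx = 3;  ∫_0^1 -3*x^2 dx = -1;
    ∫_0^1 -18*x dx = -9;  ∫_0^1 9 dx = 9.
  Sum: 4/5 + 3 − 1 − 9 + 9 = 14/5.
  ∫_0^1 u'(x)^2 dx = ∫_0^1 (16*x^2 + 24*x + 9) dx. Term by term:
    ∫_0^1 16*x^2 dx = 16/3;  ∫_0^1 24*x dx = 12;  ∫_0^1 9 dx = 9.
  Sum: 16/3 + 12 + 9 = 79/3.
Adding: ||u||_{H^1}^2 = 14/5 + 79/3 = 437/15.


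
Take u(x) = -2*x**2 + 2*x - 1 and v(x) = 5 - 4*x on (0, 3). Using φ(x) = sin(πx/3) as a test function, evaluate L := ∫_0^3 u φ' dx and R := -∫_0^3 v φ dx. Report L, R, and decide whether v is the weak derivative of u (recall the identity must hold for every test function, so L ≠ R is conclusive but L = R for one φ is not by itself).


LHS = 24/π, RHS = 6/π. No, v is not the weak derivative of u.

u(x) = -2*x**2 + 2*x - 1, classical derivative u'(x) = 2 - 4*x.
φ(x) = sin(πx/3), so φ'(x) = π*cos(π*x/3)/3.
Note φ(0) = φ(3) = 0, so the boundary term u·φ vanishes.
LHS = ∫_0^3 u(x) φ'(x) dx = ∫_0^3 (-2*π*x^2*cos(π*x/3)/3 + 2*π*x*cos(π*x/3)/3 - π*cos(π*x/3)/3) dx. Term by term:
  ∫_0^3 -π*cos(π*x/3)/3 dx = 0;  ∫_0^3 -2*π*x^2*cos(π*x/3)/3 dx = 36/π;  ∫_0^3 2*π*x*cos(π*x/3)/3 dx = -12/π.
Sum: 0 + 36/π − 12/π = 24/π.
So LHS = 24/π.
∫_0^3 v(x) φ(x) dx = ∫_0^3 (-4*x*sin(π*x/3) + 5*sin(π*x/3)) dx. Term by term:
  ∫_0^3 5*sin(π*x/3) dx = 30/π;  ∫_0^3 -4*x*sin(π*x/3) dx = -36/π.
Sum: 30/π − 36/π = -6/π.
So RHS = -∫_0^3 v(x) φ(x) dx = 6/π.
LHS − RHS = 18/π ≠ 0, so the identity fails.
(For a valid weak derivative the identity must hold for EVERY test function, in particular this one. The failure shows v is NOT the weak derivative of u.)
Correct weak derivative would be u'(x) = 2 - 4*x.


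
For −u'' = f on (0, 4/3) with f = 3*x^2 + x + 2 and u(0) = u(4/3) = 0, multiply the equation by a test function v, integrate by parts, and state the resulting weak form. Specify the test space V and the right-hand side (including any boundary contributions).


V = H^1_0(0, 4/3) (so v(0) = v(4/3) = 0); weak form: ∫_0^4/3 u'v' dx = ∫_0^4/3 (3*x^2 + x + 2) v dx for all v ∈ V.

Multiply both sides by a test function v and integrate from 0 to 4/3:
  ∫_0^4/3 −u''(x) v(x) dx = ∫_0^4/3 f(x) v(x) dx.
Integrate the LHS by parts once:
  ∫_0^4/3 −u'' v dx = −[u'(x) v(x)]_0^4/3 + ∫_0^4/3 u'(x) v'(x) dx.
Thus ∫_0^4/3 u'(x) v'(x) dx = ∫_0^4/3 f(x) v(x) dx + [u'(x) v(x)]_0^4/3.
Choose V so that boundary terms are either known or forced to vanish.
u is Dirichlet: u(0) = u(4/3) = 0. Let V = H^1_0(0, 4/3); then v(0) = v(4/3) = 0, and [u' v]_0^4/3 = 0.
Weak formulation: find u (satisfying any essential BC) such that ∫_0^4/3 u'(x) v'(x) dx = ∫_0^4/3 f v dx for all v ∈ V.
Substituting f(x) = 3*x^2 + x + 2, the right-hand side is ∫_0^4/3 (3*x^2 + x + 2) v dx.


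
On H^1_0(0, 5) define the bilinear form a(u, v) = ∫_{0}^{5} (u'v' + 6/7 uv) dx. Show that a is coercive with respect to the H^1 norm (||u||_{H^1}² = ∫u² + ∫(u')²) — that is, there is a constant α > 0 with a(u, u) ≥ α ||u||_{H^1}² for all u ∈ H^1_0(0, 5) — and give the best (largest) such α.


α = (π^2 + 150/7)/(π^2 + 25)

Coercivity of a(·,·) on H^1_0(0, 5) means a(u, u) ≥ α ||u||_{H^1}² for every u ∈ H^1_0.
The interval has length L = 5, and Poincaré/coercivity depend only on L. Here a(u, u) = ∫(u')² + (6/7)·∫u².
Here 0 < c = 6/7 < 1. The condition a(u,u) ≥ α||u||_{H^1}² reads (1−α)∫(u')² ≥ (α−c)∫u². Any admissible α is ≤ 1 (rapidly oscillating u have ∫u²/∫(u')² → 0), and α = 1 would force 0 ≥ (1−c)∫u², impossible since c < 1; so 1−α > 0. By the sharp Poincaré inequality on H^1_0 of an interval of length L, ∫(u')² ≥ (π/L)²∫u² with equality for the first sine mode sin(π(x−x₀)/L) (x₀ the left endpoint), so the inequality holds for all u iff (1−α)(π/L)² ≥ α − c, i.e. α ≤ ((π/L)² + c)/((π/L)² + 1) = (1 + c(L/π)²)/(1 + (L/π)²). With (π/L)² = π^2/25 and c = 6/7, the largest admissible constant is α = ((π/L)² + c)/((π/L)² + 1).
Simplifying, α = (π^2 + 150/7)/(π^2 + 25).


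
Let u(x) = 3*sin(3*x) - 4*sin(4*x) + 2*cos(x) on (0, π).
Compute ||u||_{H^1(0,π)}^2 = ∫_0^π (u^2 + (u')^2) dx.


||u||_{H^1(0,π)}^2 = -256/15 + 185*π

u'(x) = -2*sin(x) + 9*cos(3*x) - 16*cos(4*x).
Expand u² and (u')² and integrate term by term on (0, π), using: for integers n ≥ 1, ∫_0^π sin²(nx) dx = ∫_0^π cos²(nx) dx = π/2; for n ≠ n', ∫_0^π sin(nx)sin(n'x) dx = ∫_0^π cos(nx)cos(n'x) dx = 0; and by product-to-sum, ∫_0^π sin(nx)cos(n'x) dx = ½∫_0^π [sin((n+n')x) + sin((n−n')x)] dx, which is 0 when n+n' is even and 2n/(n²−n'²) when n+n' is odd (it need not vanish on (0, π)).
  u² squared terms: (-4)²·∫sin(4x)² dx = 16·π/2 = 8*π;  (2)²·∫cos(x)² dx = 4·π/2 = 2*π;  (3)²·∫sin(3x)² dx = 9·π/2 = 9*π/2.
  u² cross terms: 2·(-4)·(2)·∫sin(4x)·cos(x) dx = -16·(8/15) = -128/15;  2·(-4)·(3)·∫sin(4x)·sin(3x) dx = -24·(0) = 0;  2·(2)·(3)·∫cos(x)·sin(3x) dx = 12·(0) = 0.
  So ∫_0^π u² dx = 8*π + 2*π + 9*π/2 − 128/15 + 0 + 0 = -128/15 + 29*π/2.
  (u')² squared terms: (-16)²·∫cos(4x)² dx = 256·π/2 = 128*π;  (-2)²·∫sin(x)² dx = 4·π/2 = 2*π;  (9)²·∫cos(3x)² dx = 81·π/2 = 81*π/2.
  (u')² cross terms: 2·(-16)·(-2)·∫cos(4x)·sin(x) dx = 64·(-2/15) = -128/15;  2·(-16)·(9)·∫cos(4x)·cos(3x) dx = -288·(0) = 0;  2·(-2)·(9)·∫sin(x)·cos(3x) dx = -36·(0) = 0.
  So ∫_0^π (u')² dx = 128*π + 2*π + 81*π/2 − 128/15 + 0 + 0 = -128/15 + 341*π/2.
||u||_{H^1}^2 = (-128/15 + 29*π/2) + (-128/15 + 341*π/2) = -256/15 + 185*π.


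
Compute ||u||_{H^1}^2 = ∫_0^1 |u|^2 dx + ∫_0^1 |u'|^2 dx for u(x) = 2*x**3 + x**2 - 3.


||u||_{H^1}^2 = 699/35

The H^1 norm (squared) on an interval (0, L) is
  ||u||_{H^1}^2 = ∫_0^L u(x)^2 dx + ∫_0^L u'(x)^2 dx.
Compute u'(x) = 6*x**2 + 2*x.
Then u(x)^2 = 4*x**6 + 4*x**5 + x**4 - 12*x**3 - 6*x**2 + 9 and u'(x)^2 = 36*x**4 + 24*x**3 + 4*x**2.
Integrate each monomial from 0 to 1 using ∫_0^1 c·x^n dx = c·1^(n+1)/(n+1):
  ∫_0^1 u(x)^2 dx = ∫_0^1 (4*x^6 + 4*x^5 + x^4 - 12*x^3 - 6*x^2 + 9) dx. Term by term:
    ∫_0^1 4*x^6 dx = 4/7;  ∫_0^1 4*x^5 dx = 2/3;  ∫_0^1 x^4 dx = 1/5;
    ∫_0^1 -12*x^3 dx = -3;  ∫_0^1 -6*x^2 dx = -2;  ∫_0^1 9 dx = 9.
  Sum: 4/7 + 2/3 + 1/5 − 3 − 2 + 9 = 571/105.
  ∫_0^1 u'(x)^2 dx = ∫_0^1 (36*x^4 + 24*x^3 + 4*x^2) dx. Term by term:
    ∫_0^1 36*x^4 dx = 36/5;  ∫_0^1 24*x^3 dx = 6;  ∫_0^1 4*x^2 dx = 4/3.
  Sum: 36/5 + 6 + 4/3 = 218/15.
Adding: ||u||_{H^1}^2 = 571/105 + 218/15 = 699/35.


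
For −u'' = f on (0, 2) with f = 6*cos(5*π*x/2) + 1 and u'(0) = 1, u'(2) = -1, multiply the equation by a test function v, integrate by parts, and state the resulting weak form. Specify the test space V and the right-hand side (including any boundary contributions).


V = H^1(0, 2) (v unrestricted at boundary; u is determined up to an additive constant); weak form: ∫_0^2 u'v' dx = ∫_0^2 (6*cos(5*π*x/2) + 1) v dx − v(2) − v(0) for all v ∈ V.

Multiply both sides by a test function v and integrate from 0 to 2:
  ∫_0^2 −u''(x) v(x) dx = ∫_0^2 f(x) v(x) dx.
Integrate the LHS by parts once:
  ∫_0^2 −u'' v dx = −[u'(x) v(x)]_0^2 + ∫_0^2 u'(x) v'(x) dx.
Thus ∫_0^2 u'(x) v'(x) dx = ∫_0^2 f(x) v(x) dx + [u'(x) v(x)]_0^2.
Choose V so that boundary terms are either known or forced to vanish.
u has inhomogeneous Neumann u'(0) = 1, u'(2) = -1. [u' v]_0^2 = (-1)·v(2) − (1)·v(0) = − v(2) − v(0). Take V = H^1(0, 2); boundary term becomes part of RHS.
Weak formulation: find u (satisfying any essential BC) such that ∫_0^2 u'(x) v'(x) dx = ∫_0^2 f v dx − v(2) − v(0) for all v ∈ V (Neumann data are natural BCs: they enter the RHS as boundary terms).
Substituting f(x) = 6*cos(5*π*x/2) + 1, the right-hand side is ∫_0^2 (6*cos(5*π*x/2) + 1) v dx − v(2) − v(0).
Compatibility check (pure Neumann): taking v ≡ 1 ∈ V gives 0 = ∫_0^2 f dx + (-1) − (1), i.e. ∫_0^2 f dx must equal u'(0) − u'(2) = 2. Indeed ∫_0^2 (6*cos(5*π*x/2) + 1) dx = 2, so the data are compatible. The solution is then unique only up to an additive constant (fix it e.g. by requiring ∫_0^2 u dx = 0).


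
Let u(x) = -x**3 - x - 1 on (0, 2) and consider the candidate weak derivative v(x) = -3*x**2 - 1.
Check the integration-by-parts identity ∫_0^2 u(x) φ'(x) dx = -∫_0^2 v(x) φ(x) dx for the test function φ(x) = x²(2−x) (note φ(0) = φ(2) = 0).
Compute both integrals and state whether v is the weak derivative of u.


LHS = 116/15, RHS = 116/15. Yes, v = u' weakly.

u(x) = -x**3 - x - 1, classical derivative u'(x) = -3*x**2 - 1.
φ(x) = x²(2−x), so φ'(x) = x*(4 - 3*x).
Note φ(0) = φ(2) = 0, so the boundary term u·φ vanishes.
LHS = ∫_0^2 u(x) φ'(x) dx = ∫_0^2 (3*x^5 - 4*x^4 + 3*x^3 - x^2 - 4*x) dx. Term by term:
  ∫_0^2 3*x^5 dx = 32;  ∫_0^2 -4*x^4 dx = -128/5;  ∫_0^2 3*x^3 dx = 12;
  ∫_0^2 -x^2 dx = -8/3;  ∫_0^2 -4*x dx = -8.
Sum: 32 − 128/5 + 12 − 8/3 − 8 = 116/15.
So LHS = 116/15.
∫_0^2 v(x) φ(x) dx = ∫_0^2 (3*x^5 - 6*x^4 + x^3 - 2*x^2) dx. Term by term:
  ∫_0^2 3*x^5 dx = 32;  ∫_0^2 -6*x^4 dx = -192/5;  ∫_0^2 x^3 dx = 4;
  ∫_0^2 -2*x^2 dx = -16/3.
Sum: 32 − 192/5 + 4 − 16/3 = -116/15.
So RHS = -∫_0^2 v(x) φ(x) dx = 116/15.
LHS = RHS, so the identity holds for this test φ.
Moreover u is smooth here and v(x) = u'(x) = -3*x**2 - 1 pointwise, so the identity holds for every test function. Hence v is the weak derivative of u.
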